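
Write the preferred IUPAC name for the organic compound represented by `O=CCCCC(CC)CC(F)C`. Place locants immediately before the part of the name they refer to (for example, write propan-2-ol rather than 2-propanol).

5-ethyl-7-fluorooctanal

The longest chain bearing the –CHO group is 8 carbons long (octane).
The principal characteristic group is an aldehyde (terminal –CHO), named with the suffix -al.
The numbering direction is chosen so that the aldehyde carbon is C-1 by definition.
With this numbering: an ethyl group at C-5; a fluoro group at C-7.
The substituents are ordered alphabetically, ignoring any di-/tri- multipliers.
Assembling the pieces gives 5-ethyl-7-fluorooctanal.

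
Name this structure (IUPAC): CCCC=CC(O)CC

oct-4-en-3-ol

Counting along the main chain through the –OH group and the multiple bond gives 8 carbons: the parent is octane.
The principal characteristic group is an alcohol (–OH), named with the suffix -ol.
There is one C=C double bond, indicated by the ending -ene.
Number the chain so that numbering from this end puts the hydroxyl group at C-3 rather than C-6.
That gives the hydroxyl at C-3; the double bond between C-4 and C-5.
Putting it together: oct-4-en-3-ol.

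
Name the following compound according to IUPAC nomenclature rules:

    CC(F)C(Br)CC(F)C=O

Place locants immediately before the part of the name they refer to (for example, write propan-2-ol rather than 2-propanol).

The longest carbon chain that includes the –CHO group has 6 carbons, so the parent hydride is hexane.
The highest-priority functional group is an aldehyde (terminal –CHO), so the name ends in -al.
The numbering direction is chosen so that the aldehyde carbon is C-1 by definition.
This places a bromo group at C-4; fluoro groups at C-2 and C-5.
The substituents are ordered alphabetically, ignoring any di-/tri- multipliers.
Assembling the pieces gives 4-bromo-2,5-difluorohexanal.

4-bromo-2,5-difluorohexanal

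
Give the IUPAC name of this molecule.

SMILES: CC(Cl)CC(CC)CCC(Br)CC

The parent chain contains 9 carbons (nonane).
The numbering direction is chosen so that the substituent locant set {2,4,7} is lower than {3,6,8} at the first point of difference.
With this numbering: a bromo group at C-7; a chloro group at C-2; an ethyl group at C-4.
The substituents are ordered alphabetically, ignoring any di-/tri- multipliers.
Putting it together: 7-bromo-2-chloro-4-ethylnonane.

7-bromo-2-chloro-4-ethylnonane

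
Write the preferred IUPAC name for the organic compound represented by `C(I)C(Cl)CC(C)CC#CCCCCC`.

2-chloro-1-iodo-4-methyldodec-6-yne

Counting along the main chain through the multiple bond gives 12 carbons: the parent is dodecane.
The chain contains a C≡C triple bond, so the unsaturation ending is -yne.
The numbering direction is chosen so that the substituent locant set {1,2,4} is lower than {9,11,12} at the first point of difference.
With this numbering: the triple bond between C-6 and C-7; a chloro group at C-2; an iodo group at C-1; a methyl group at C-4.
The substituents are ordered alphabetically, ignoring any di-/tri- multipliers.
Assembling the pieces gives 2-chloro-1-iodo-4-methyldodec-6-yne.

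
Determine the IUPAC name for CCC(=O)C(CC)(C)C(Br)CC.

Counting along the main chain through the carbonyl gives 7 carbons: the parent is heptane.
A ketone (C=O on an internal carbon) is the principal characteristic group, giving the suffix -one.
The numbering direction is chosen so that numbering from this end puts the carbonyl group at C-3 rather than C-5.
With this numbering: the carbonyl at C-3; a bromo group at C-5; an ethyl group at C-4; a methyl group at C-4.
Prefixes are listed alphabetically: bromo, ethyl, methyl.
Putting it together: 5-bromo-4-ethyl-4-methylheptan-3-one.

5-bromo-4-ethyl-4-methylheptan-3-one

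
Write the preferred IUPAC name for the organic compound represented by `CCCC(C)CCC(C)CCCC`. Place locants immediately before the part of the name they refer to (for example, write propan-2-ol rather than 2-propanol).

4,7-dimethylundecane

The longest carbon chain is 11 atoms: the parent is undecane.
The numbering direction is chosen so that the substituent locant set {4,7} is lower than {5,8} at the first point of difference.
This places methyl groups at C-4 and C-7.
Putting it together: 4,7-dimethylundecane.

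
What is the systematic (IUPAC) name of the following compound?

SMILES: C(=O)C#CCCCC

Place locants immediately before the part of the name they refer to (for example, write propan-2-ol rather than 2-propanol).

Counting along the main chain through the –CHO group and the multiple bond gives 7 carbons: the parent is heptane.
The highest-priority functional group is an aldehyde (terminal –CHO), so the name ends in -al.
A C≡C triple bond in the chain gives the infix -yne-.
Number the chain so that the aldehyde carbon is C-1 by definition.
That gives the triple bond between C-2 and C-3.
The name is hept-2-ynal.

hept-2-ynal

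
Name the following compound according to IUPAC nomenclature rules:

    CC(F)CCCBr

The longest continuous carbon chain has 5 atoms, so the parent hydride is pentane.
Number the chain so that the substituent locant set {1,4} is lower than {2,5} at the first point of difference.
With this numbering: a bromo group at C-1; a fluoro group at C-4.
Substituent prefixes are cited in alphabetical order (multiplying prefixes like di-/tri- are ignored for ordering).
Assembling the pieces gives 1-bromo-4-fluoropentane.

1-bromo-4-fluoropentane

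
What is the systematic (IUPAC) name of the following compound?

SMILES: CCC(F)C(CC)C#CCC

The longest chain bearing the multiple bond is 8 carbons long (octane).
The chain contains a C≡C triple bond, so the unsaturation ending is -yne.
Choose the numbering such that numbering from this end puts the triple bond at C-3 rather than C-5.
That gives the triple bond between C-3 and C-4; an ethyl group at C-5; a fluoro group at C-6.
The substituents are ordered alphabetically, ignoring any di-/tri- multipliers.
Assembling the pieces gives 5-ethyl-6-fluorooct-3-yne.

5-ethyl-6-fluorooct-3-yne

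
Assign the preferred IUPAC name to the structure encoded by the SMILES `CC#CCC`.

pent-2-yne

The longest carbon chain that includes the multiple bond has 5 carbons, so the parent hydride is pentane.
There is one C≡C triple bond, indicated by the ending -yne.
Choose the numbering such that numbering from this end puts the triple bond at C-2 rather than C-3.
This places the triple bond between C-2 and C-3.
Assembling the pieces gives pent-2-yne.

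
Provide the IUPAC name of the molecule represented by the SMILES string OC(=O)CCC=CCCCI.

8-iodooct-4-enoic acid

The longest chain bearing the –COOH group and the multiple bond is 8 carbons long (octane).
A carboxylic acid (terminal –COOH) is the principal characteristic group, giving the suffix -oic acid.
There is one C=C double bond, indicated by the ending -ene.
The numbering direction is chosen so that the carboxylic acid carbon is C-1 by definition.
With this numbering: the double bond between C-4 and C-5; an iodo group at C-8.
Putting it together: 8-iodooct-4-enoic acid.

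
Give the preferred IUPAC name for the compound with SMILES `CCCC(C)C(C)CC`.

3,4-dimethylheptane

The longest carbon chain is 7 atoms: the parent is heptane.
Number the chain so that the substituent locant set {3,4} is lower than {4,5} at the first point of difference.
That gives methyl groups at C-3 and C-4.
The name is 3,4-dimethylheptane.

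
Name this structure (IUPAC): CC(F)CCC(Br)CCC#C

5-bromo-8-fluoronon-1-yne

The longest chain bearing the multiple bond is 9 carbons long (nonane).
A C≡C triple bond in the chain gives the infix -yne-.
Choose the numbering such that numbering from this end puts the triple bond at C-1 rather than C-8.
That gives the triple bond between C-1 and C-2; a bromo group at C-5; a fluoro group at C-8.
The substituents are ordered alphabetically, ignoring any di-/tri- multipliers.
Assembling the pieces gives 5-bromo-8-fluoronon-1-yne.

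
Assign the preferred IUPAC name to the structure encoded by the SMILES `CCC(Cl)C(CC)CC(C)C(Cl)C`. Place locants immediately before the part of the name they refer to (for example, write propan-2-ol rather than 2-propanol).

The longest carbon chain is 8 atoms: the parent is octane.
Number the chain so that the substituent locant set {2,3,5,6} is lower than {3,4,6,7} at the first point of difference.
With this numbering: chloro groups at C-2 and C-6; an ethyl group at C-5; a methyl group at C-3.
Substituent prefixes are cited in alphabetical order (multiplying prefixes like di-/tri- are ignored for ordering).
Assembling the pieces gives 2,6-dichloro-5-ethyl-3-methyloctane.

2,6-dichloro-5-ethyl-3-methyloctane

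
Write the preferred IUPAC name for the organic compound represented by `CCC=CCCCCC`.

non-3-ene

The longest carbon chain that includes the multiple bond has 9 carbons, so the parent hydride is nonane.
The chain contains a C=C double bond, so the unsaturation ending is -ene.
Number the chain so that numbering from this end puts the double bond at C-3 rather than C-6.
With this numbering: the double bond between C-3 and C-4.
Putting it together: non-3-ene.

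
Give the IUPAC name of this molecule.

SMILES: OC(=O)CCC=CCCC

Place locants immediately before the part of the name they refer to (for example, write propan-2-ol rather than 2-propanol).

The longest carbon chain that includes the –COOH group and the multiple bond has 8 carbons, so the parent hydride is octane.
The highest-priority functional group is a carboxylic acid (terminal –COOH), so the name ends in -oic acid.
The chain contains a C=C double bond, so the unsaturation ending is -ene.
Number the chain so that the carboxylic acid carbon is C-1 by definition.
This places the double bond between C-4 and C-5.
Assembling the pieces gives oct-4-enoic acid.

oct-4-enoic acid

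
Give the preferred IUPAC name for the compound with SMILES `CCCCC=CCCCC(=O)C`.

undec-6-en-2-one

The longest chain bearing the carbonyl and the multiple bond is 11 carbons long (undecane).
A ketone (C=O on an internal carbon) is the principal characteristic group, giving the suffix -one.
The chain contains a C=C double bond, so the unsaturation ending is -ene.
Number the chain so that numbering from this end puts the carbonyl group at C-2 rather than C-10.
That gives the carbonyl at C-2; the double bond between C-6 and C-7.
The name is undec-6-en-2-one.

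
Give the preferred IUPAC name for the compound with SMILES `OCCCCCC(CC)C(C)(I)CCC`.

Counting along the main chain through the –OH group gives 10 carbons: the parent is decane.
An alcohol (–OH) is the principal characteristic group, giving the suffix -ol.
Choose the numbering such that numbering from this end puts the hydroxyl group at C-1 rather than C-10.
That gives the hydroxyl at C-1; an ethyl group at C-6; an iodo group at C-7; a methyl group at C-7.
The substituents are ordered alphabetically, ignoring any di-/tri- multipliers.
The name is 6-ethyl-7-iodo-7-methyldecan-1-ol.

6-ethyl-7-iodo-7-methyldecan-1-ol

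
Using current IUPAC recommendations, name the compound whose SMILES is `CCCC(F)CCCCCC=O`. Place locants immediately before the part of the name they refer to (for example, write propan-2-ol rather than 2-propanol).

Counting along the main chain through the –CHO group gives 10 carbons: the parent is decane.
The highest-priority functional group is an aldehyde (terminal –CHO), so the name ends in -al.
Number the chain so that the aldehyde carbon is C-1 by definition.
This places a fluoro group at C-7.
Assembling the pieces gives 7-fluorodecanal.

7-fluorodecanal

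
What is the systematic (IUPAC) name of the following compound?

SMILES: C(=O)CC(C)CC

Counting along the main chain through the –CHO group gives 5 carbons: the parent is pentane.
The principal characteristic group is an aldehyde (terminal –CHO), named with the suffix -al.
Number the chain so that the aldehyde carbon is C-1 by definition.
With this numbering: a methyl group at C-3.
The name is 3-methylpentanal.

3-methylpentanal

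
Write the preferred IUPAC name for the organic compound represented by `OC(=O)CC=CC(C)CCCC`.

5-methylnon-3-enoic acid

The longest carbon chain that includes the –COOH group and the multiple bond has 9 carbons, so the parent hydride is nonane.
The highest-priority functional group is a carboxylic acid (terminal –COOH), so the name ends in -oic acid.
A C=C double bond in the chain gives the infix -ene-.
The numbering direction is chosen so that the carboxylic acid carbon is C-1 by definition.
This places the double bond between C-3 and C-4; a methyl group at C-5.
Assembling the pieces gives 5-methylnon-3-enoic acid.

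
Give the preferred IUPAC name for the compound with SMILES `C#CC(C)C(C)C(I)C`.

5-iodo-3,4-dimethylhex-1-yne

The longest chain bearing the multiple bond is 6 carbons long (hexane).
The chain contains a C≡C triple bond, so the unsaturation ending is -yne.
Choose the numbering such that numbering from this end puts the triple bond at C-1 rather than C-5.
This places the triple bond between C-1 and C-2; an iodo group at C-5; methyl groups at C-3 and C-4.
Prefixes are listed alphabetically: iodo, methyl.
The name is 5-iodo-3,4-dimethylhex-1-yne.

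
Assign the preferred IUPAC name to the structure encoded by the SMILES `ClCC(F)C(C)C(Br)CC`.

The longest carbon chain is 6 atoms: the parent is hexane.
Number the chain so that the substituent locant set {1,2,3,4} is lower than {3,4,5,6} at the first point of difference.
This places a bromo group at C-4; a chloro group at C-1; a fluoro group at C-2; a methyl group at C-3.
Prefixes are listed alphabetically: bromo, chloro, fluoro, methyl.
The name is 4-bromo-1-chloro-2-fluoro-3-methylhexane.

4-bromo-1-chloro-2-fluoro-3-methylhexane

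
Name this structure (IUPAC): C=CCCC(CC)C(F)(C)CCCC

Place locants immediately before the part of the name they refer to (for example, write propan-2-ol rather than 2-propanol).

5-ethyl-6-fluoro-6-methyldec-1-ene

Counting along the main chain through the multiple bond gives 10 carbons: the parent is decane.
There is one C=C double bond, indicated by the ending -ene.
Number the chain so that numbering from this end puts the double bond at C-1 rather than C-9.
That gives the double bond between C-1 and C-2; an ethyl group at C-5; a fluoro group at C-6; a methyl group at C-6.
The substituents are ordered alphabetically, ignoring any di-/tri- multipliers.
Assembling the pieces gives 5-ethyl-6-fluoro-6-methyldec-1-ene.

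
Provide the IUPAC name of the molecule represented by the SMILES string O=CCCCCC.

hexanal

The longest chain bearing the –CHO group is 6 carbons long (hexane).
An aldehyde (terminal –CHO) is the principal characteristic group, giving the suffix -al.
The numbering direction is chosen so that the aldehyde carbon is C-1 by definition.
The name is hexanal.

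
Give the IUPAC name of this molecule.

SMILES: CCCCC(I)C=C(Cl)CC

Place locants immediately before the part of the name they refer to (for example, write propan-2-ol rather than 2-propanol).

The longest carbon chain that includes the multiple bond has 9 carbons, so the parent hydride is nonane.
The chain contains a C=C double bond, so the unsaturation ending is -ene.
Choose the numbering such that numbering from this end puts the double bond at C-3 rather than C-6.
That gives the double bond between C-3 and C-4; a chloro group at C-3; an iodo group at C-5.
The substituents are ordered alphabetically, ignoring any di-/tri- multipliers.
The name is 3-chloro-5-iodonon-3-ene.

3-chloro-5-iodonon-3-ene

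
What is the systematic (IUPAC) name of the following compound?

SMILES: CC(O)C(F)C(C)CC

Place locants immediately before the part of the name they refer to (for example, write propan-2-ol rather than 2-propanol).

The longest carbon chain that includes the –OH group has 6 carbons, so the parent hydride is hexane.
The highest-priority functional group is an alcohol (–OH), so the name ends in -ol.
The numbering direction is chosen so that numbering from this end puts the hydroxyl group at C-2 rather than C-5.
That gives the hydroxyl at C-2; a fluoro group at C-3; a methyl group at C-4.
Prefixes are listed alphabetically: fluoro, methyl.
Assembling the pieces gives 3-fluoro-4-methylhexan-2-ol.

3-fluoro-4-methylhexan-2-ol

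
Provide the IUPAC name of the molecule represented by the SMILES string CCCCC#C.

hex-1-yne

The longest carbon chain that includes the multiple bond has 6 carbons, so the parent hydride is hexane.
There is one C≡C triple bond, indicated by the ending -yne.
Choose the numbering such that numbering from this end puts the triple bond at C-1 rather than C-5.
With this numbering: the triple bond between C-1 and C-2.
The name is hex-1-yne.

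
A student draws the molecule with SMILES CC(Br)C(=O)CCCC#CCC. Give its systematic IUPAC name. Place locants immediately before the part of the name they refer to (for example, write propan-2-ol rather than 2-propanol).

2-bromodec-7-yn-3-one

Counting along the main chain through the carbonyl and the multiple bond gives 10 carbons: the parent is decane.
The highest-priority functional group is a ketone (C=O on an internal carbon), so the name ends in -one.
The chain contains a C≡C triple bond, so the unsaturation ending is -yne.
Number the chain so that numbering from this end puts the carbonyl group at C-3 rather than C-8.
With this numbering: the carbonyl at C-3; the triple bond between C-7 and C-8; a bromo group at C-2.
Putting it together: 2-bromodec-7-yn-3-one.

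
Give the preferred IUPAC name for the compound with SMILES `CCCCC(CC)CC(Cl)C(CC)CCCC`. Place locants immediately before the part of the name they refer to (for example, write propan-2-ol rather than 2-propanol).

6-chloro-5,8-diethyldodecane

The longest carbon chain is 12 atoms: the parent is dodecane.
The numbering direction is chosen so that the substituent locant set {5,6,8} is lower than {5,7,8} at the first point of difference.
That gives a chloro group at C-6; ethyl groups at C-5 and C-8.
The substituents are ordered alphabetically, ignoring any di-/tri- multipliers.
Assembling the pieces gives 6-chloro-5,8-diethyldodecane.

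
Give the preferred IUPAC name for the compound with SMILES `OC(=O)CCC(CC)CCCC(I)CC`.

The longest chain bearing the –COOH group is 10 carbons long (decane).
The principal characteristic group is a carboxylic acid (terminal –COOH), named with the suffix -oic acid.
Choose the numbering such that the carboxylic acid carbon is C-1 by definition.
That gives an ethyl group at C-4; an iodo group at C-8.
Substituent prefixes are cited in alphabetical order (multiplying prefixes like di-/tri- are ignored for ordering).
Putting it together: 4-ethyl-8-iododecanoic acid.

4-ethyl-8-iododecanoic acid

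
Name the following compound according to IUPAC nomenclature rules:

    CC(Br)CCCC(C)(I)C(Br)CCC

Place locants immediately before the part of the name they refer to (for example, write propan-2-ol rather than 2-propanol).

2,7-dibromo-6-iodo-6-methyldecane

The longest carbon chain is 10 atoms: the parent is decane.
Choose the numbering such that the substituent locant set {2,6,6,7} is lower than {4,5,5,9} at the first point of difference.
This places bromo groups at C-2 and C-7; an iodo group at C-6; a methyl group at C-6.
Prefixes are listed alphabetically: bromo, iodo, methyl.
Putting it together: 2,7-dibromo-6-iodo-6-methyldecane.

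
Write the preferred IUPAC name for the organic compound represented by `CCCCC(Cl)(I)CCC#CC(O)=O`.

The longest carbon chain that includes the –COOH group and the multiple bond has 10 carbons, so the parent hydride is decane.
A carboxylic acid (terminal –COOH) is the principal characteristic group, giving the suffix -oic acid.
There is one C≡C triple bond, indicated by the ending -yne.
The numbering direction is chosen so that the carboxylic acid carbon is C-1 by definition.
This places the triple bond between C-2 and C-3; a chloro group at C-6; an iodo group at C-6.
The substituents are ordered alphabetically, ignoring any di-/tri- multipliers.
Putting it together: 6-chloro-6-iododec-2-ynoic acid.

6-chloro-6-iododec-2-ynoic acid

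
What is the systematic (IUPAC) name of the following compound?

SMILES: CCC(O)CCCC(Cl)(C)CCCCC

The longest carbon chain that includes the –OH group has 12 carbons, so the parent hydride is dodecane.
The highest-priority functional group is an alcohol (–OH), so the name ends in -ol.
Choose the numbering such that numbering from this end puts the hydroxyl group at C-3 rather than C-10.
That gives the hydroxyl at C-3; a chloro group at C-7; a methyl group at C-7.
Substituent prefixes are cited in alphabetical order (multiplying prefixes like di-/tri- are ignored for ordering).
Putting it together: 7-chloro-7-methyldodecan-3-ol.

7-chloro-7-methyldodecan-3-ol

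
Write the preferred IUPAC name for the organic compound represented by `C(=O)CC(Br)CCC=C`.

The longest carbon chain that includes the –CHO group and the multiple bond has 7 carbons, so the parent hydride is heptane.
The highest-priority functional group is an aldehyde (terminal –CHO), so the name ends in -al.
A C=C double bond in the chain gives the infix -ene-.
The numbering direction is chosen so that the aldehyde carbon is C-1 by definition.
That gives the double bond between C-6 and C-7; a bromo group at C-3.
The name is 3-bromohept-6-enal.

3-bromohept-6-enal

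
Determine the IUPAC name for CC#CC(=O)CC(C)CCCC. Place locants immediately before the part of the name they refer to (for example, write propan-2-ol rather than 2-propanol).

The longest chain bearing the carbonyl and the multiple bond is 10 carbons long (decane).
A ketone (C=O on an internal carbon) is the principal characteristic group, giving the suffix -one.
There is one C≡C triple bond, indicated by the ending -yne.
Choose the numbering such that numbering from this end puts the carbonyl group at C-4 rather than C-7.
That gives the carbonyl at C-4; the triple bond between C-2 and C-3; a methyl group at C-6.
Putting it together: 6-methyldec-2-yn-4-one.

6-methyldec-2-yn-4-one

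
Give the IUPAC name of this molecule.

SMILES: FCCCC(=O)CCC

The longest chain bearing the carbonyl is 7 carbons long (heptane).
The principal characteristic group is a ketone (C=O on an internal carbon), named with the suffix -one.
The numbering direction is chosen so that the substituent locant set {1} is lower than {7} at the first point of difference.
With this numbering: the carbonyl at C-4; a fluoro group at C-1.
The name is 1-fluoroheptan-4-one.

1-fluoroheptan-4-one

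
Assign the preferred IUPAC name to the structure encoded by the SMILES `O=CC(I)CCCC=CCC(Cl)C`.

The longest chain bearing the –CHO group and the multiple bond is 10 carbons long (decane).
An aldehyde (terminal –CHO) is the principal characteristic group, giving the suffix -al.
A C=C double bond in the chain gives the infix -ene-.
Number the chain so that the aldehyde carbon is C-1 by definition.
This places the double bond between C-6 and C-7; a chloro group at C-9; an iodo group at C-2.
Prefixes are listed alphabetically: chloro, iodo.
Assembling the pieces gives 9-chloro-2-iododec-6-enal.

9-chloro-2-iododec-6-enal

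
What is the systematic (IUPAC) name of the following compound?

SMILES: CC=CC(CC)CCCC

4-ethyloct-2-ene

The longest chain bearing the multiple bond is 8 carbons long (octane).
A C=C double bond in the chain gives the infix -ene-.
The numbering direction is chosen so that numbering from this end puts the double bond at C-2 rather than C-6.
That gives the double bond between C-2 and C-3; an ethyl group at C-4.
Assembling the pieces gives 4-ethyloct-2-ene.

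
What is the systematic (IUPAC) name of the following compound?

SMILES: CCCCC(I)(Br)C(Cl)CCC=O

5-bromo-4-chloro-5-iodononanal

The longest chain bearing the –CHO group is 9 carbons long (nonane).
The highest-priority functional group is an aldehyde (terminal –CHO), so the name ends in -al.
Number the chain so that the aldehyde carbon is C-1 by definition.
With this numbering: a bromo group at C-5; a chloro group at C-4; an iodo group at C-5.
The substituents are ordered alphabetically, ignoring any di-/tri- multipliers.
Assembling the pieces gives 5-bromo-4-chloro-5-iodononanal.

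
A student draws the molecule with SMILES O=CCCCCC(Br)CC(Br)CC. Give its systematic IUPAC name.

6,8-dibromodecanal

The longest chain bearing the –CHO group is 10 carbons long (decane).
The principal characteristic group is an aldehyde (terminal –CHO), named with the suffix -al.
Choose the numbering such that the aldehyde carbon is C-1 by definition.
That gives bromo groups at C-6 and C-8.
Assembling the pieces gives 6,8-dibromodecanal.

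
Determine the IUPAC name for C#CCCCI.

5-iodopent-1-yne

The longest carbon chain that includes the multiple bond has 5 carbons, so the parent hydride is pentane.
The chain contains a C≡C triple bond, so the unsaturation ending is -yne.
Choose the numbering such that numbering from this end puts the triple bond at C-1 rather than C-4.
That gives the triple bond between C-1 and C-2; an iodo group at C-5.
The name is 5-iodopent-1-yne.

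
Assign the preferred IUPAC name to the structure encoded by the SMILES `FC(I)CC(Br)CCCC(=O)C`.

6-bromo-8-fluoro-8-iodooctan-2-one

Counting along the main chain through the carbonyl gives 8 carbons: the parent is octane.
The highest-priority functional group is a ketone (C=O on an internal carbon), so the name ends in -one.
Choose the numbering such that numbering from this end puts the carbonyl group at C-2 rather than C-7.
That gives the carbonyl at C-2; a bromo group at C-6; a fluoro group at C-8; an iodo group at C-8.
Substituent prefixes are cited in alphabetical order (multiplying prefixes like di-/tri- are ignored for ordering).
The name is 6-bromo-8-fluoro-8-iodooctan-2-one.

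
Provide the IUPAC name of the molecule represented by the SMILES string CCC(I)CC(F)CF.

The longest carbon chain is 6 atoms: the parent is hexane.
Number the chain so that the substituent locant set {1,2,4} is lower than {3,5,6} at the first point of difference.
With this numbering: fluoro groups at C-1 and C-2; an iodo group at C-4.
Substituent prefixes are cited in alphabetical order (multiplying prefixes like di-/tri- are ignored for ordering).
Assembling the pieces gives 1,2-difluoro-4-iodohexane.

1,2-difluoro-4-iodohexane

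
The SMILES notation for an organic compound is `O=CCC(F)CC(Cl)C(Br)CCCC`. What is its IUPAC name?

6-bromo-5-chloro-3-fluorodecanal

The longest carbon chain that includes the –CHO group has 10 carbons, so the parent hydride is decane.
An aldehyde (terminal –CHO) is the principal characteristic group, giving the suffix -al.
Number the chain so that the aldehyde carbon is C-1 by definition.
With this numbering: a bromo group at C-6; a chloro group at C-5; a fluoro group at C-3.
The substituents are ordered alphabetically, ignoring any di-/tri- multipliers.
Putting it together: 6-bromo-5-chloro-3-fluorodecanal.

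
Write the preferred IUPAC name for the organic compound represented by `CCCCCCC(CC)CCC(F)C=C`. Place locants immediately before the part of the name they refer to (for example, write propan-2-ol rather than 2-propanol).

6-ethyl-3-fluorododec-1-ene

Counting along the main chain through the multiple bond gives 12 carbons: the parent is dodecane.
The chain contains a C=C double bond, so the unsaturation ending is -ene.
The numbering direction is chosen so that numbering from this end puts the double bond at C-1 rather than C-11.
That gives the double bond between C-1 and C-2; an ethyl group at C-6; a fluoro group at C-3.
Substituent prefixes are cited in alphabetical order (multiplying prefixes like di-/tri- are ignored for ordering).
Assembling the pieces gives 6-ethyl-3-fluorododec-1-ene.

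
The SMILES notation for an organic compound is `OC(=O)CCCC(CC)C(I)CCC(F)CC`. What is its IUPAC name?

The longest chain bearing the –COOH group is 11 carbons long (undecane).
The highest-priority functional group is a carboxylic acid (terminal –COOH), so the name ends in -oic acid.
The numbering direction is chosen so that the carboxylic acid carbon is C-1 by definition.
This places an ethyl group at C-5; a fluoro group at C-9; an iodo group at C-6.
Prefixes are listed alphabetically: ethyl, fluoro, iodo.
Assembling the pieces gives 5-ethyl-9-fluoro-6-iodoundecanoic acid.

5-ethyl-9-fluoro-6-iodoundecanoic acid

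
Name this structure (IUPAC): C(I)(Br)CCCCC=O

6-bromo-6-iodohexanal

The longest carbon chain that includes the –CHO group has 6 carbons, so the parent hydride is hexane.
The highest-priority functional group is an aldehyde (terminal –CHO), so the name ends in -al.
Number the chain so that the aldehyde carbon is C-1 by definition.
With this numbering: a bromo group at C-6; an iodo group at C-6.
Prefixes are listed alphabetically: bromo, iodo.
The name is 6-bromo-6-iodohexanal.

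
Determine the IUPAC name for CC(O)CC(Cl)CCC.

Counting along the main chain through the –OH group gives 7 carbons: the parent is heptane.
An alcohol (–OH) is the principal characteristic group, giving the suffix -ol.
The numbering direction is chosen so that numbering from this end puts the hydroxyl group at C-2 rather than C-6.
This places the hydroxyl at C-2; a chloro group at C-4.
Assembling the pieces gives 4-chloroheptan-2-ol.

4-chloroheptan-2-ol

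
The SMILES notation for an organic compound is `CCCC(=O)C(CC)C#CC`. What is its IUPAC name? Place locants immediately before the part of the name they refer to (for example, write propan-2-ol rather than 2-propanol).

The longest chain bearing the carbonyl and the multiple bond is 8 carbons long (octane).
A ketone (C=O on an internal carbon) is the principal characteristic group, giving the suffix -one.
There is one C≡C triple bond, indicated by the ending -yne.
The numbering direction is chosen so that numbering from this end puts the carbonyl group at C-4 rather than C-5.
With this numbering: the carbonyl at C-4; the triple bond between C-6 and C-7; an ethyl group at C-5.
The name is 5-ethyloct-6-yn-4-one.

5-ethyloct-6-yn-4-one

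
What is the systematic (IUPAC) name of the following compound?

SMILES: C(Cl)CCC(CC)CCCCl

The longest continuous carbon chain has 7 atoms, so the parent hydride is heptane.
The molecule is symmetric, so either numbering direction gives the same locants.
This places chloro groups at C-1 and C-7; an ethyl group at C-4.
The substituents are ordered alphabetically, ignoring any di-/tri- multipliers.
Putting it together: 1,7-dichloro-4-ethylheptane.

1,7-dichloro-4-ethylheptane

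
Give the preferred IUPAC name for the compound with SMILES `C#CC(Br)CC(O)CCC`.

6-bromooct-7-yn-4-ol

The longest carbon chain that includes the –OH group and the multiple bond has 8 carbons, so the parent hydride is octane.
The highest-priority functional group is an alcohol (–OH), so the name ends in -ol.
A C≡C triple bond in the chain gives the infix -yne-.
The numbering direction is chosen so that numbering from this end puts the hydroxyl group at C-4 rather than C-5.
That gives the hydroxyl at C-4; the triple bond between C-7 and C-8; a bromo group at C-6.
Assembling the pieces gives 6-bromooct-7-yn-4-ol.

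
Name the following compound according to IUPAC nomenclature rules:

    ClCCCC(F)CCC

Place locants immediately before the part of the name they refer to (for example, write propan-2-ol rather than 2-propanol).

1-chloro-4-fluoroheptane

The longest continuous carbon chain has 7 atoms, so the parent hydride is heptane.
The numbering direction is chosen so that the substituent locant set {1,4} is lower than {4,7} at the first point of difference.
That gives a chloro group at C-1; a fluoro group at C-4.
Substituent prefixes are cited in alphabetical order (multiplying prefixes like di-/tri- are ignored for ordering).
Putting it together: 1-chloro-4-fluoroheptane.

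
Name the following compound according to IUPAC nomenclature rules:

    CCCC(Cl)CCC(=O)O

4-chloroheptanoic acid

Counting along the main chain through the –COOH group gives 7 carbons: the parent is heptane.
The highest-priority functional group is a carboxylic acid (terminal –COOH), so the name ends in -oic acid.
Choose the numbering such that the carboxylic acid carbon is C-1 by definition.
This places a chloro group at C-4.
The name is 4-chloroheptanoic acid.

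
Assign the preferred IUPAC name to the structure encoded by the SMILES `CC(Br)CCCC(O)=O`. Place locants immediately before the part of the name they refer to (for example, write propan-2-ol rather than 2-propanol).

Counting along the main chain through the –COOH group gives 6 carbons: the parent is hexane.
A carboxylic acid (terminal –COOH) is the principal characteristic group, giving the suffix -oic acid.
The numbering direction is chosen so that the carboxylic acid carbon is C-1 by definition.
With this numbering: a bromo group at C-5.
Assembling the pieces gives 5-bromohexanoic acid.

5-bromohexanoic acid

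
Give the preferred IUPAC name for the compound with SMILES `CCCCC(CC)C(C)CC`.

The parent chain contains 8 carbons (octane).
The numbering direction is chosen so that the substituent locant set {3,4} is lower than {5,6} at the first point of difference.
This places an ethyl group at C-4; a methyl group at C-3.
Prefixes are listed alphabetically: ethyl, methyl.
The name is 4-ethyl-3-methyloctane.

4-ethyl-3-methyloctane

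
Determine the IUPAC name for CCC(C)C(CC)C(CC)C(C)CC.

4,5-diethyl-3,6-dimethyloctane

The longest continuous carbon chain has 8 atoms, so the parent hydride is octane.
Both numbering directions give the same locant set; either may be used.
That gives ethyl groups at C-4 and C-5; methyl groups at C-3 and C-6.
Substituent prefixes are cited in alphabetical order (multiplying prefixes like di-/tri- are ignored for ordering).
Assembling the pieces gives 4,5-diethyl-3,6-dimethyloctane.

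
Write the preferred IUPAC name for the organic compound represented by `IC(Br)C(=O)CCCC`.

1-bromo-1-iodohexan-2-one

The longest chain bearing the carbonyl is 6 carbons long (hexane).
The highest-priority functional group is a ketone (C=O on an internal carbon), so the name ends in -one.
Number the chain so that numbering from this end puts the carbonyl group at C-2 rather than C-5.
That gives the carbonyl at C-2; a bromo group at C-1; an iodo group at C-1.
Prefixes are listed alphabetically: bromo, iodo.
The name is 1-bromo-1-iodohexan-2-one.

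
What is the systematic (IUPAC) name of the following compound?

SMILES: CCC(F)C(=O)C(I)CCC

3-fluoro-5-iodooctan-4-one

Counting along the main chain through the carbonyl gives 8 carbons: the parent is octane.
A ketone (C=O on an internal carbon) is the principal characteristic group, giving the suffix -one.
Number the chain so that numbering from this end puts the carbonyl group at C-4 rather than C-5.
That gives the carbonyl at C-4; a fluoro group at C-3; an iodo group at C-5.
The substituents are ordered alphabetically, ignoring any di-/tri- multipliers.
Assembling the pieces gives 3-fluoro-5-iodooctan-4-one.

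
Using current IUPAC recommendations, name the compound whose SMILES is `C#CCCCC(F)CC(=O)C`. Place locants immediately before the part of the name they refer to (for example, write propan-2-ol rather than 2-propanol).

The longest carbon chain that includes the carbonyl and the multiple bond has 9 carbons, so the parent hydride is nonane.
A ketone (C=O on an internal carbon) is the principal characteristic group, giving the suffix -one.
A C≡C triple bond in the chain gives the infix -yne-.
The numbering direction is chosen so that numbering from this end puts the carbonyl group at C-2 rather than C-8.
With this numbering: the carbonyl at C-2; the triple bond between C-8 and C-9; a fluoro group at C-4.
The name is 4-fluoronon-8-yn-2-one.

4-fluoronon-8-yn-2-one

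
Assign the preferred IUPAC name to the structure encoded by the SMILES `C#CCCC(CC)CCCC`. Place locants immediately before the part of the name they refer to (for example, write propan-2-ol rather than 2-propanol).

The longest chain bearing the multiple bond is 9 carbons long (nonane).
A C≡C triple bond in the chain gives the infix -yne-.
Choose the numbering such that numbering from this end puts the triple bond at C-1 rather than C-8.
With this numbering: the triple bond between C-1 and C-2; an ethyl group at C-5.
The name is 5-ethylnon-1-yne.

5-ethylnon-1-yne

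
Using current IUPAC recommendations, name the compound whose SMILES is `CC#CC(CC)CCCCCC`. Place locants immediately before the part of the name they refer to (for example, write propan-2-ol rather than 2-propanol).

4-ethyldec-2-yne

The longest chain bearing the multiple bond is 10 carbons long (decane).
A C≡C triple bond in the chain gives the infix -yne-.
Number the chain so that numbering from this end puts the triple bond at C-2 rather than C-8.
With this numbering: the triple bond between C-2 and C-3; an ethyl group at C-4.
The name is 4-ethyldec-2-yne.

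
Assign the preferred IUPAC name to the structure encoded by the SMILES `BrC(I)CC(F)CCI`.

1-bromo-3-fluoro-1,5-diiodopentane

The parent chain contains 5 carbons (pentane).
Number the chain so that the substituent locant set {1,1,3,5} is lower than {1,3,5,5} at the first point of difference.
That gives a bromo group at C-1; a fluoro group at C-3; iodo groups at C-1 and C-5.
Substituent prefixes are cited in alphabetical order (multiplying prefixes like di-/tri- are ignored for ordering).
Assembling the pieces gives 1-bromo-3-fluoro-1,5-diiodopentane.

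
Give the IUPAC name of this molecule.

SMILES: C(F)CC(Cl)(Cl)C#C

3,3-dichloro-5-fluoropent-1-yne

The longest carbon chain that includes the multiple bond has 5 carbons, so the parent hydride is pentane.
There is one C≡C triple bond, indicated by the ending -yne.
The numbering direction is chosen so that numbering from this end puts the triple bond at C-1 rather than C-4.
This places the triple bond between C-1 and C-2; two chloro groups at C-3; a fluoro group at C-5.
The substituents are ordered alphabetically, ignoring any di-/tri- multipliers.
Assembling the pieces gives 3,3-dichloro-5-fluoropent-1-yne.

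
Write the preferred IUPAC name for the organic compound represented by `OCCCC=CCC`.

hept-4-en-1-ol

The longest chain bearing the –OH group and the multiple bond is 7 carbons long (heptane).
An alcohol (–OH) is the principal characteristic group, giving the suffix -ol.
There is one C=C double bond, indicated by the ending -ene.
Choose the numbering such that numbering from this end puts the hydroxyl group at C-1 rather than C-7.
That gives the hydroxyl at C-1; the double bond between C-4 and C-5.
The name is hept-4-en-1-ol.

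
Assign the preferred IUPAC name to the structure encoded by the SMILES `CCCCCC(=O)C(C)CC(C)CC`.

3,5-dimethylundecan-6-one

The longest carbon chain that includes the carbonyl has 11 carbons, so the parent hydride is undecane.
The highest-priority functional group is a ketone (C=O on an internal carbon), so the name ends in -one.
Number the chain so that the substituent locant set {3,5} is lower than {7,9} at the first point of difference.
This places the carbonyl at C-6; methyl groups at C-3 and C-5.
Putting it together: 3,5-dimethylundecan-6-one.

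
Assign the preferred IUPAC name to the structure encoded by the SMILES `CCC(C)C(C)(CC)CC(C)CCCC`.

4-ethyl-3,4,6-trimethyldecane

The longest continuous carbon chain has 10 atoms, so the parent hydride is decane.
Choose the numbering such that the substituent locant set {3,4,4,6} is lower than {5,7,7,8} at the first point of difference.
This places an ethyl group at C-4; methyl groups at C-3 and C-4 and C-6.
The substituents are ordered alphabetically, ignoring any di-/tri- multipliers.
Assembling the pieces gives 4-ethyl-3,4,6-trimethyldecane.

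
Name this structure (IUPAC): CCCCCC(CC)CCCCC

6-ethylundecane

The longest carbon chain is 11 atoms: the parent is undecane.
Both numbering directions give the same locant set; either may be used.
With this numbering: an ethyl group at C-6.
Putting it together: 6-ethylundecane.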